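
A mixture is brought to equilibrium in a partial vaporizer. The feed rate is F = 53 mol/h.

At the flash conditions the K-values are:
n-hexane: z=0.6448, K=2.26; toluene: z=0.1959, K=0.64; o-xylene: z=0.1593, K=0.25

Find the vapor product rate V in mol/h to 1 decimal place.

V = 42.8 mol/h

Material balance + equilibrium reduce to Σ zᵢ(Kᵢ−1)/(1+V/F(Kᵢ−1)) = 0.
g(0) = ΣzᵢKᵢ − 1 = 0.6224 and g(1) = 1 − Σzᵢ/Kᵢ = -0.2286, so a root lies in (0, 1).
Iterate (Newton) starting at V/F = 0.5:
  V/F = 0.5000: g = 0.22127, g' = -0.6524 → V/F = 0.8391
  V/F = 0.8391: g = -0.02849, g' = -0.9462 → V/F = 0.8090
  V/F = 0.8090: g = -0.00101, g' = -0.8811 → V/F = 0.8079
Converged at V/F = 0.8079.
Then V = V/F·F = 0.8079·53 = 42.8 mol/h and L = F − V = 10.2 mol/h.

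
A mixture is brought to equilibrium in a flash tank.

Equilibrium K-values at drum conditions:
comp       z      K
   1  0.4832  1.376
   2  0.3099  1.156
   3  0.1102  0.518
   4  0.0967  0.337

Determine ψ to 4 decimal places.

ψ = 0.6495

Material balance + equilibrium reduce to Σ zᵢ(Kᵢ−1)/(1+ψ(Kᵢ−1)) = 0.
Feasibility: ΣzᵢKᵢ = 1.1128, Σzᵢ/Kᵢ = 1.1189 — both > 1, two phases present.
Newton iteration, ψ⁰ = 0.5:
  ψ = 0.5000: g = 0.03189, g' = -0.1944 → ψ = 0.6640
  ψ = 0.6640: g = -0.00346, g' = -0.2410 → ψ = 0.6496
  ψ = 0.6496: g = -0.00004, g' = -0.2358 → ψ = 0.6495
Converged at ψ = 0.6495.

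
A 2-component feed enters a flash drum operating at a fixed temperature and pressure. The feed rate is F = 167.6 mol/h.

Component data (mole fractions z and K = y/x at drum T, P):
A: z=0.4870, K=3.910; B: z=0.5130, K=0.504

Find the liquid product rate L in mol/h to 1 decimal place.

Material balance + equilibrium reduce to Σ zᵢ(Kᵢ−1)/(1+β(Kᵢ−1)) = 0.
Feasibility: ΣzᵢKᵢ = 2.1627, Σzᵢ/Kᵢ = 1.1424 — both > 1, two phases present.
Newton–Raphson from β = 0.5:
  β = 0.5000: g = 0.23890, g' = -0.9074 → β = 0.7633
  β = 0.7633: g = 0.03050, g' = -0.7243 → β = 0.8054
  β = 0.8054: g = 0.00013, g' = -0.7188 → β = 0.8056
Converged at β = 0.8056.
Then V = β·F = 0.8056·167.6 = 135.0 mol/h and L = F − V = 32.6 mol/h.

L = 32.6 mol/h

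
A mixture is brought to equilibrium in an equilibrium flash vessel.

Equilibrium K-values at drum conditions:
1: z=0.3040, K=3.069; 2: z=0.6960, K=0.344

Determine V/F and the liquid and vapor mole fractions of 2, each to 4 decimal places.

Material balance + equilibrium reduce to Σ zᵢ(Kᵢ−1)/(1+V/F(Kᵢ−1)) = 0.
g(0) = ΣzᵢKᵢ − 1 = 0.1724 and g(1) = 1 − Σzᵢ/Kᵢ = -1.1223, so a root lies in (0, 1).
Binary case is linear: z₁(K₁−1)(1+V/F(K₂−1)) + z₂(K₂−1)(1+V/F(K₁−1)) = 0
⇒ V/F = [z₁(K₁−1)+z₂(K₂−1)] / [−(K₁−1)(K₂−1)] = 0.17240/1.35726 = 0.1270
Compositions from xᵢ = zᵢ/(1+V/F(Kᵢ−1)), yᵢ = Kᵢxᵢ:
  1: x = 0.2407, y = 0.7388
  2: x = 0.7593, y = 0.2612

V/F = 0.1270, x_2 = 0.7593, y_2 = 0.2612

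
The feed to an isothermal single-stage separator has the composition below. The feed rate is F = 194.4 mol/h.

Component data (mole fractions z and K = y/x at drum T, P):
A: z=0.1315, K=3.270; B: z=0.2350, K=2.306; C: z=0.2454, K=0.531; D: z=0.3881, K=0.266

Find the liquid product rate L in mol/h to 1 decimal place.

L = 158.1 mol/h

Let ψ = V/F and solve Σ zᵢ(Kᵢ−1)/(1+ψ(Kᵢ−1)) = 0.
Check two-phase: ΣzᵢKᵢ = 1.2055 > 1 and Σzᵢ/Kᵢ = 2.0633 > 1, so g(0) = 0.2055 > 0 and g(1) = -1.0633 < 0.
Newton–Raphson from ψ = 0.5:
  ψ = 0.5000: g = -0.27489, g' = -0.9093 → ψ = 0.1977
  ψ = 0.1977: g = -0.01010, g' = -0.9277 → ψ = 0.1868
  ψ = 0.1868: g = 0.00006, g' = -0.9388 → ψ = 0.1869
Converged at ψ = 0.1869.
Then V = ψ·F = 0.1869·194.4 = 36.3 mol/h and L = F − V = 158.1 mol/h.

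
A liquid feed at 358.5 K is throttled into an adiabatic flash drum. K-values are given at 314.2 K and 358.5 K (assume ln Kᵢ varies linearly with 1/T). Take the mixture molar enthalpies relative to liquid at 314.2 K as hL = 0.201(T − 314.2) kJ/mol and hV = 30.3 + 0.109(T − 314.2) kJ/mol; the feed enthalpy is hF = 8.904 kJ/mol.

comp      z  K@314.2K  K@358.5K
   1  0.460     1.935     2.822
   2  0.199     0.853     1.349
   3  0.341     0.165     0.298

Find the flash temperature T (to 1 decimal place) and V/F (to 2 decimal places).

T = 319.6 K, V/F = 0.26

Adiabatic flash: solve Rachford–Rice at each trial T, then check hF = ψ·hV(T) + (1−ψ)·hL(T).
  T = 314.2 K: K = (1.935, 0.853, 0.165), RR gives ψ = 0.185, H_out = 5.598 kJ/mol
  T = 358.5 K: K = (2.822, 1.349, 0.298), RR gives ψ = 0.650, H_out = 25.951 kJ/mol
  T = 336.4 K: K = (2.367, 1.090, 0.226), RR gives ψ = 0.452, H_out = 17.236 kJ/mol
  T = 325.3 K: K = (2.148, 0.968, 0.194), RR gives ψ = 0.333, H_out = 11.980 kJ/mol
  T = 319.8 K: K = (2.041, 0.910, 0.179), RR gives ψ = 0.264, H_out = 8.998 kJ/mol
  T = 317.0 K: K = (1.988, 0.881, 0.172), RR gives ψ = 0.226, H_out = 7.351 kJ/mol
  T = 318.4 K: K = (2.015, 0.896, 0.176), RR gives ψ = 0.245, H_out = 8.187 kJ/mol
Linear interpolation between T = 318.4 (H_out = 8.187) and T = 319.8 (H_out = 8.998) on hF = 8.904 gives T ≈ 319.6 K, at which ψ = 0.26.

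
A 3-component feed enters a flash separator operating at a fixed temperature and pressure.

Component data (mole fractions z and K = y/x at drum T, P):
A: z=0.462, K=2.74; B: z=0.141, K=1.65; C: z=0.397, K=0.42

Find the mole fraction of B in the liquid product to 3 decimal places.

x_B = 0.095

Let ψ = V/F and solve Σ zᵢ(Kᵢ−1)/(1+ψ(Kᵢ−1)) = 0.
Feasibility: ΣzᵢKᵢ = 1.665, Σzᵢ/Kᵢ = 1.199 — both > 1, two phases present.
Newton iteration, ψ⁰ = 0.5:
  ψ = 0.500: g = 0.1747, g' = -0.699 → ψ = 0.750
  ψ = 0.750: g = 0.0028, g' = -0.709 → ψ = 0.754
Converged at ψ = 0.754.
Compositions from xᵢ = zᵢ/(1+ψ(Kᵢ−1)), yᵢ = Kᵢxᵢ:
  A: x = 0.200, y = 0.548
  B: x = 0.095, y = 0.156
  C: x = 0.706, y = 0.296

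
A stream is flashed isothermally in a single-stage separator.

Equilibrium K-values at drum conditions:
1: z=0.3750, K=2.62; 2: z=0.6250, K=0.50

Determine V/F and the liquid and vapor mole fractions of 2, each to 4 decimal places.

Material balance + equilibrium reduce to Σ zᵢ(Kᵢ−1)/(1+V/F(Kᵢ−1)) = 0.
Feasibility: ΣzᵢKᵢ = 1.2950, Σzᵢ/Kᵢ = 1.3931 — both > 1, two phases present.
Binary case is linear: z₁(K₁−1)(1+V/F(K₂−1)) + z₂(K₂−1)(1+V/F(K₁−1)) = 0
⇒ V/F = [z₁(K₁−1)+z₂(K₂−1)] / [−(K₁−1)(K₂−1)] = 0.29500/0.81000 = 0.3642
Compositions from xᵢ = zᵢ/(1+V/F(Kᵢ−1)), yᵢ = Kᵢxᵢ:
  1: x = 0.2358, y = 0.6179
  2: x = 0.7642, y = 0.3821

V/F = 0.3642, x_2 = 0.7642, y_2 = 0.3821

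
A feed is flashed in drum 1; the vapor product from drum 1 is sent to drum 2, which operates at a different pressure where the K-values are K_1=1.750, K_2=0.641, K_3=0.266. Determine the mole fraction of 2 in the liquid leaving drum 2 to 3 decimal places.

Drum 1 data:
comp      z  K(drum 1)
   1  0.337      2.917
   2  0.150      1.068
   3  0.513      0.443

x_2 (drum 2) = 0.174

Drum 1:
Material balance + equilibrium reduce to Σ zᵢ(Kᵢ−1)/(1+ψ₁(Kᵢ−1)) = 0.
Feasibility: ΣzᵢKᵢ = 1.370, Σzᵢ/Kᵢ = 1.414 — both > 1, two phases present.
Newton iteration, ψ₁⁰ = 0.57:
  ψ₁ = 0.570: g = -0.1001, g' = -0.625 → ψ₁ = 0.410
  ψ₁ = 0.410: g = 0.0015, g' = -0.656 → ψ₁ = 0.412
Converged at ψ₁ = 0.412.
Drum-1 compositions:
  1: x = 0.188, y = 0.549
  2: x = 0.146, y = 0.156
  3: x = 0.666, y = 0.295
Drum-2 feed = drum-1 vapor: z₂ = (0.5492, 0.1558, 0.2950).
Drum 2:
Let ψ₂ = V/F and solve Σ zᵢ(Kᵢ−1)/(1+ψ₂(Kᵢ−1)) = 0.
g(0) = ΣzᵢKᵢ − 1 = 0.139 and g(1) = 1 − Σzᵢ/Kᵢ = -0.666, so a root lies in (0, 1).
Newton–Raphson from ψ₂ = 0.6:
  ψ₂ = 0.600: g = -0.1741, g' = -0.687 → ψ₂ = 0.347
  ψ₂ = 0.347: g = -0.0273, g' = -0.507 → ψ₂ = 0.293
  ψ₂ = 0.293: g = -0.0005, g' = -0.491 → ψ₂ = 0.292
Converged at ψ₂ = 0.292.
  1: x = 0.451, y = 0.789
  2: x = 0.174, y = 0.112
  3: x = 0.375, y = 0.100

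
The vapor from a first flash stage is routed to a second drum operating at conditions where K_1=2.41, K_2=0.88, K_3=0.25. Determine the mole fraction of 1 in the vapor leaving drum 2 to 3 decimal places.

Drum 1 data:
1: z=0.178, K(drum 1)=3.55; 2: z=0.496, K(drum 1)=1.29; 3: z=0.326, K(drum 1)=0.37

y_1 (drum 2) = 0.433

Drum 1:
Let ψ₁ = V/F and solve Σ zᵢ(Kᵢ−1)/(1+ψ₁(Kᵢ−1)) = 0.
Check two-phase: ΣzᵢKᵢ = 1.392 > 1 and Σzᵢ/Kᵢ = 1.316 > 1, so g(0) = 0.392 > 0 and g(1) = -0.316 < 0.
Iterate (Newton) starting at ψ₁ = 0.5:
  ψ₁ = 0.500: g = 0.0253, g' = -0.531 → ψ₁ = 0.548
Converged at ψ₁ = 0.548.
Drum-1 compositions:
  1: x = 0.074, y = 0.264
  2: x = 0.428, y = 0.552
  3: x = 0.498, y = 0.184
Drum-2 feed = drum-1 vapor: z₂ = (0.2637, 0.5522, 0.1841).
Drum 2:
Material balance + equilibrium reduce to Σ zᵢ(Kᵢ−1)/(1+ψ₂(Kᵢ−1)) = 0.
Check two-phase: ΣzᵢKᵢ = 1.167 > 1 and Σzᵢ/Kᵢ = 1.473 > 1, so g(0) = 0.167 > 0 and g(1) = -0.473 < 0.
Newton–Raphson from ψ₂ = 0.5:
  ψ₂ = 0.500: g = -0.0734, g' = -0.455 → ψ₂ = 0.339
  ψ₂ = 0.339: g = -0.0025, g' = -0.435 → ψ₂ = 0.333
Converged at ψ₂ = 0.333.
  1: x = 0.179, y = 0.433
  2: x = 0.575, y = 0.506
  3: x = 0.245, y = 0.061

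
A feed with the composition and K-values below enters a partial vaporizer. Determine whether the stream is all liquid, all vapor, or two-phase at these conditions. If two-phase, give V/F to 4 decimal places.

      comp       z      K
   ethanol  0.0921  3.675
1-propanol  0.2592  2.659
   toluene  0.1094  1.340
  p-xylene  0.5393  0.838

ΣzᵢKᵢ = 1.6262; Σzᵢ/Kᵢ = 0.8477.
Since Σzᵢ/Kᵢ < 1 the mixture is above its dew point — single vapor phase.

all vapor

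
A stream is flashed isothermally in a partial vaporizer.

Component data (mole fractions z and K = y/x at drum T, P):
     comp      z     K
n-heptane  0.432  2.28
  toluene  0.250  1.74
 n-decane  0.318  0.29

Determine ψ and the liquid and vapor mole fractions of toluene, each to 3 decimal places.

Let ψ = V/F and solve Σ zᵢ(Kᵢ−1)/(1+ψ(Kᵢ−1)) = 0.
Check two-phase: ΣzᵢKᵢ = 1.512 > 1 and Σzᵢ/Kᵢ = 1.430 > 1, so g(0) = 0.512 > 0 and g(1) = -0.430 < 0.
Newton–Raphson from ψ = 0.46:
  ψ = 0.460: g = 0.1508, g' = -0.710 → ψ = 0.672
  ψ = 0.672: g = -0.0113, g' = -0.852 → ψ = 0.659
Converged at ψ = 0.659.
Compositions from xᵢ = zᵢ/(1+ψ(Kᵢ−1)), yᵢ = Kᵢxᵢ:
  n-heptane: x = 0.234, y = 0.534
  toluene: x = 0.168, y = 0.292
  n-decane: x = 0.598, y = 0.173

ψ = 0.659, x_toluene = 0.168, y_toluene = 0.292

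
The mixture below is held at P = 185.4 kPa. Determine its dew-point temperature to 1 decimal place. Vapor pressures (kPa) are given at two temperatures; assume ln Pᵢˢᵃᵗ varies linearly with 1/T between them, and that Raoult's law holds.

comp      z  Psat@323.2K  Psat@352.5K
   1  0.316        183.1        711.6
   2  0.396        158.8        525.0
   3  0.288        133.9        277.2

T = 327.4 K

Dew-point temperature: Σzᵢ·P/Pᵢˢᵃᵗ(T) = 1. Interpolate ln Pᵢˢᵃᵗ = aᵢ + bᵢ/T.
  T = 323.2 K: ΣzᵢP/Pᵢˢᵃᵗ = 1.1811
  T = 352.5 K: ΣzᵢP/Pᵢˢᵃᵗ = 0.4148
  T = 337.9 K: ΣzᵢP/Pᵢˢᵃᵗ = 0.6770
  T = 330.5 K: ΣzᵢP/Pᵢˢᵃᵗ = 0.8882
  T = 326.9 K: ΣzᵢP/Pᵢˢᵃᵗ = 1.0200
  T = 328.7 K: ΣzᵢP/Pᵢˢᵃᵗ = 0.9513
Interpolating between 326.9 K and 328.7 K gives T ≈ 327.4 K.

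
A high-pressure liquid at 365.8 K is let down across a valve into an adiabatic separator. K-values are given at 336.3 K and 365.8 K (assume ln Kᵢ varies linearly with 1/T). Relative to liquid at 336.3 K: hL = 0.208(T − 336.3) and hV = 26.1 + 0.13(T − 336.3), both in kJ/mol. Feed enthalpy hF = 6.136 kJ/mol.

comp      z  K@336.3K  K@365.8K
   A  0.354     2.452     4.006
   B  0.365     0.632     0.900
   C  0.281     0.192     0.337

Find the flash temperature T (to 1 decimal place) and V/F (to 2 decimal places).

T = 338.5 K, V/F = 0.22

Adiabatic flash: solve Rachford–Rice at each trial T, then check hF = ψ·hV(T) + (1−ψ)·hL(T).
  T = 336.3 K: K = (2.452, 0.632, 0.192), RR gives ψ = 0.177, H_out = 4.630 kJ/mol
  T = 365.8 K: K = (4.006, 0.900, 0.337), RR gives ψ = 0.642, H_out = 21.409 kJ/mol
  T = 351.1 K: K = (3.169, 0.760, 0.258), RR gives ψ = 0.422, H_out = 13.599 kJ/mol
  T = 343.7 K: K = (2.795, 0.695, 0.223), RR gives ψ = 0.307, H_out = 9.375 kJ/mol
  T = 340.0 K: K = (2.620, 0.663, 0.207), RR gives ψ = 0.245, H_out = 7.090 kJ/mol
  T = 338.1 K: K = (2.533, 0.647, 0.199), RR gives ψ = 0.211, H_out = 5.852 kJ/mol
Linear interpolation between T = 338.1 (H_out = 5.852) and T = 340.0 (H_out = 7.090) on hF = 6.136 gives T ≈ 338.5 K, at which ψ = 0.22.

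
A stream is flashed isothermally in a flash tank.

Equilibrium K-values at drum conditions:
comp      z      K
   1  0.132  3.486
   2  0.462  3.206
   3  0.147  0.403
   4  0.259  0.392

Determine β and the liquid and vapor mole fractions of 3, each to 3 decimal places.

Rachford–Rice: g(β) = Σ zᵢ(Kᵢ−1)/(1+β(Kᵢ−1)) = 0.
g(0) = ΣzᵢKᵢ − 1 = 1.102 and g(1) = 1 − Σzᵢ/Kᵢ = -0.207, so a root lies in (0, 1).
Newton iteration, β⁰ = 0.5:
  β = 0.500: g = 0.2796, g' = -0.975 → β = 0.787
  β = 0.787: g = 0.0161, g' = -0.932 → β = 0.804
Converged at β = 0.804.
Compositions from xᵢ = zᵢ/(1+β(Kᵢ−1)), yᵢ = Kᵢxᵢ:
  1: x = 0.044, y = 0.153
  2: x = 0.167, y = 0.534
  3: x = 0.283, y = 0.114
  4: x = 0.507, y = 0.199

β = 0.804, x_3 = 0.283, y_3 = 0.114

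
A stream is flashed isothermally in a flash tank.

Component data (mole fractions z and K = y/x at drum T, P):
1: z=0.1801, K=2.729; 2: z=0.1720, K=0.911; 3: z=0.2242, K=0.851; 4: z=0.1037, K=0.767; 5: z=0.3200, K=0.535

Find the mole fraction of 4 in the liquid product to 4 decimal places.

Newton–Raphson from ψ = 0.5:
  ψ = 0.5000: g = -0.10633, g' = -0.2869 → ψ = 0.1293
  ψ = 0.1293: g = 0.02171, g' = -0.4505 → ψ = 0.1775
  ψ = 0.1775: g = 0.00101, g' = -0.4102 → ψ = 0.1800
Converged at ψ = 0.1800.
Compositions from xᵢ = zᵢ/(1+ψ(Kᵢ−1)), yᵢ = Kᵢxᵢ:
  1: x = 0.1374, y = 0.3749
  2: x = 0.1748, y = 0.1592
  3: x = 0.2304, y = 0.1961
  4: x = 0.1082, y = 0.0830
  5: x = 0.3492, y = 0.1868

x_4 = 0.1082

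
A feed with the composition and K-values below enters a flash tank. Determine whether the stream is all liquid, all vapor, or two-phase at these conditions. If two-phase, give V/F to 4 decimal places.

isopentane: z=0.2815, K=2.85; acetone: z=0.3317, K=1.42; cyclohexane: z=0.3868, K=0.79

ΣzᵢKᵢ = 1.5789; Σzᵢ/Kᵢ = 0.8220.
Since Σzᵢ/Kᵢ < 1 the mixture is above its dew point — single vapor phase.

all vapor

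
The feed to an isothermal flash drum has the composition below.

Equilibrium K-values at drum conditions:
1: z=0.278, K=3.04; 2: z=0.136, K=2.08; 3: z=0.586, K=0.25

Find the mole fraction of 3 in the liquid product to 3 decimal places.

x_3 = 0.693

Newton–Raphson from β = 0.49:
  β = 0.490: g = -0.3152, g' = -1.181 → β = 0.223
  β = 0.223: g = -0.0198, g' = -1.125 → β = 0.206
Converged at β = 0.206.
Compositions from xᵢ = zᵢ/(1+β(Kᵢ−1)), yᵢ = Kᵢxᵢ:
  1: x = 0.196, y = 0.595
  2: x = 0.111, y = 0.231
  3: x = 0.693, y = 0.173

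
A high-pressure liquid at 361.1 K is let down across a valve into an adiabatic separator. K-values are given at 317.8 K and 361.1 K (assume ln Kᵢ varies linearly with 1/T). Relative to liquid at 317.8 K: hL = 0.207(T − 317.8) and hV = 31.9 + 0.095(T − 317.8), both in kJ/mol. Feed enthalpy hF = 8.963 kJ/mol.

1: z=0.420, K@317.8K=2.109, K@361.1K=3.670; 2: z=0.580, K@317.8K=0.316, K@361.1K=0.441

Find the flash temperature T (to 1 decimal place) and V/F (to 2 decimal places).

T = 327.2 K, V/F = 0.23

Adiabatic flash: solve Rachford–Rice at each trial T, then check hF = ψ·hV(T) + (1−ψ)·hL(T).
  T = 317.8 K: K = (2.109, 0.316), RR gives ψ = 0.091, H_out = 2.904 kJ/mol
  T = 361.1 K: K = (3.670, 0.441), RR gives ψ = 0.534, H_out = 23.411 kJ/mol
  T = 339.5 K: K = (2.833, 0.377), RR gives ψ = 0.358, H_out = 15.051 kJ/mol
  T = 328.6 K: K = (2.455, 0.346), RR gives ψ = 0.244, H_out = 9.716 kJ/mol
  T = 323.2 K: K = (2.278, 0.331), RR gives ψ = 0.174, H_out = 6.565 kJ/mol
  T = 325.9 K: K = (2.366, 0.339), RR gives ψ = 0.210, H_out = 8.195 kJ/mol
  T = 327.2 K: K = (2.408, 0.342), RR gives ψ = 0.227, H_out = 8.940 kJ/mol
Linear interpolation between T = 327.2 (H_out = 8.940) and T = 328.6 (H_out = 9.716) on hF = 8.963 gives T ≈ 327.2 K, at which ψ = 0.23.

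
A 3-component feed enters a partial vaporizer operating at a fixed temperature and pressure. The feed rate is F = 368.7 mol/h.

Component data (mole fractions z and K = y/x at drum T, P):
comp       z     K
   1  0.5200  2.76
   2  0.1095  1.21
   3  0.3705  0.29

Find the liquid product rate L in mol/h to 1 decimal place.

L = 144.7 mol/h

Rachford–Rice: g(V/F) = Σ zᵢ(Kᵢ−1)/(1+V/F(Kᵢ−1)) = 0.
Feasibility: ΣzᵢKᵢ = 1.6751, Σzᵢ/Kᵢ = 1.5565 — both > 1, two phases present.
Newton–Raphson from V/F = 0.31:
  V/F = 0.3100: g = 0.27643, g' = -0.9856 → V/F = 0.5905
  V/F = 0.5905: g = 0.01631, g' = -0.9449 → V/F = 0.6077
  V/F = 0.6077: g = -0.00011, g' = -0.9577 → V/F = 0.6076
Converged at V/F = 0.6076.
Then V = V/F·F = 0.6076·368.7 = 224.0 mol/h and L = F − V = 144.7 mol/h.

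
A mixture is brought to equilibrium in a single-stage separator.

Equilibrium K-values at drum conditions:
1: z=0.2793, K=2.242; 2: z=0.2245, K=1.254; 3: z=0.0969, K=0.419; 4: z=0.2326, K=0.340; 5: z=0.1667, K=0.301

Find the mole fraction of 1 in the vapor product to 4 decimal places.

y_1 = 0.5422

Rachford–Rice: g(ψ) = Σ zᵢ(Kᵢ−1)/(1+ψ(Kᵢ−1)) = 0.
Check two-phase: ΣzᵢKᵢ = 1.0776 > 1 and Σzᵢ/Kᵢ = 1.7728 > 1, so g(0) = 0.0776 > 0 and g(1) = -0.7728 < 0.
Iterate (Newton) starting at ψ = 0.5:
  ψ = 0.5000: g = -0.22301, g' = -0.6585 → ψ = 0.1614
  ψ = 0.1614: g = -0.02151, g' = -0.5826 → ψ = 0.1244
  ψ = 0.1244: g = 0.00018, g' = -0.5928 → ψ = 0.1247
Converged at ψ = 0.1247.
Compositions from xᵢ = zᵢ/(1+ψ(Kᵢ−1)), yᵢ = Kᵢxᵢ:
  1: x = 0.2418, y = 0.5422
  2: x = 0.2176, y = 0.2729
  3: x = 0.1045, y = 0.0438
  4: x = 0.2535, y = 0.0862
  5: x = 0.1826, y = 0.0550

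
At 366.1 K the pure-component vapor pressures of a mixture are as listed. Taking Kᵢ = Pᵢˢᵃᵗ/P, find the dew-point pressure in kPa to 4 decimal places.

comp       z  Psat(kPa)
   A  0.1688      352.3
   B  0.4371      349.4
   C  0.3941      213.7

At the dew point ψ → 1, so Σzᵢ/Kᵢ = 1 with Kᵢ = Pᵢˢᵃᵗ/P ⇒ 1/P = Σzᵢ/Pᵢˢᵃᵗ.
1/P = 0.1688/352.3 + 0.4371/349.4 + 0.3941/213.7 = 0.0035743 ⇒ P = 279.7741 kPa

Pdew = 279.7741 kPa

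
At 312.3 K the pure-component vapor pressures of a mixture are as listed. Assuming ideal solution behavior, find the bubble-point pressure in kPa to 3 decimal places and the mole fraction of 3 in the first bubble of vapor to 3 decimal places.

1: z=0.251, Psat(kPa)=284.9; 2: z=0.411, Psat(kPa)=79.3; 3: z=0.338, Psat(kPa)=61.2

At the bubble point ψ → 0, so ΣzᵢKᵢ = 1 with Kᵢ = Pᵢˢᵃᵗ/P ⇒ P = ΣzᵢPᵢˢᵃᵗ.
P = 0.251·284.9 + 0.411·79.3 + 0.338·61.2 = 124.788 kPa
yᵢ = zᵢPᵢˢᵃᵗ/P ⇒ y_3 = 0.338·61.2/124.788 = 0.166

Pbub = 124.788 kPa, y_3 = 0.166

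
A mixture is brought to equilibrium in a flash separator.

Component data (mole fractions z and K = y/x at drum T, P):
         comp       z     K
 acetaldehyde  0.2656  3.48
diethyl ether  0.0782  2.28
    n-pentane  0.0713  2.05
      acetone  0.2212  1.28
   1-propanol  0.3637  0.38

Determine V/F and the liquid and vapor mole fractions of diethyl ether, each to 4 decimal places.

Material balance + equilibrium reduce to Σ zᵢ(Kᵢ−1)/(1+V/F(Kᵢ−1)) = 0.
g(0) = ΣzᵢKᵢ − 1 = 0.6701 and g(1) = 1 − Σzᵢ/Kᵢ = -0.2753, so a root lies in (0, 1).
Newton–Raphson from V/F = 0.5:
  V/F = 0.5000: g = 0.13171, g' = -0.7140 → V/F = 0.6845
  V/F = 0.6845: g = 0.00134, g' = -0.7217 → V/F = 0.6863
Converged at V/F = 0.6863.
Compositions from xᵢ = zᵢ/(1+V/F(Kᵢ−1)), yᵢ = Kᵢxᵢ:
  acetaldehyde: x = 0.0983, y = 0.3421
  diethyl ether: x = 0.0416, y = 0.0949
  n-pentane: x = 0.0414, y = 0.0849
  acetone: x = 0.1855, y = 0.2375
  1-propanol: x = 0.6331, y = 0.2406

V/F = 0.6863, x_diethyl ether = 0.0416, y_diethyl ether = 0.0949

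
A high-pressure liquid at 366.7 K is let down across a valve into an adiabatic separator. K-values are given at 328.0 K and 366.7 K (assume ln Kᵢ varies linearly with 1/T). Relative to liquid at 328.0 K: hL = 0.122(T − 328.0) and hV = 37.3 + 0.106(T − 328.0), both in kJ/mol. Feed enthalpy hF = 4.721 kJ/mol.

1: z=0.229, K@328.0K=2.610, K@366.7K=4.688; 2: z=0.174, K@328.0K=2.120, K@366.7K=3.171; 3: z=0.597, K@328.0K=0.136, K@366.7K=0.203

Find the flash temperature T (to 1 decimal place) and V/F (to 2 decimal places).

T = 334.5 K, V/F = 0.11

Adiabatic flash: solve Rachford–Rice at each trial T, then check hF = ψ·hV(T) + (1−ψ)·hL(T).
  T = 328.0 K: K = (2.610, 2.120, 0.136), RR gives ψ = 0.039, H_out = 1.450 kJ/mol
  T = 366.7 K: K = (4.688, 3.171, 0.203), RR gives ψ = 0.303, H_out = 15.823 kJ/mol
  T = 347.4 K: K = (3.558, 2.623, 0.168), RR gives ψ = 0.203, H_out = 9.888 kJ/mol
  T = 337.7 K: K = (3.061, 2.366, 0.152), RR gives ψ = 0.133, H_out = 6.141 kJ/mol
  T = 332.9 K: K = (2.832, 2.242, 0.144), RR gives ψ = 0.091, H_out = 3.971 kJ/mol
  T = 335.3 K: K = (2.945, 2.304, 0.148), RR gives ψ = 0.113, H_out = 5.088 kJ/mol
Linear interpolation between T = 332.9 (H_out = 3.971) and T = 335.3 (H_out = 5.088) on hF = 4.721 gives T ≈ 334.5 K, at which ψ = 0.11.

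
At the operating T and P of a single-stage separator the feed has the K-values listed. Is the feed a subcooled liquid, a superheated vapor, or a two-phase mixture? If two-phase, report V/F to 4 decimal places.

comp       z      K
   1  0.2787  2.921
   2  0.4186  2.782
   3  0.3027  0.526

ΣzᵢKᵢ = 2.1378; Σzᵢ/Kᵢ = 0.8214.
Since Σzᵢ/Kᵢ < 1 the mixture is above its dew point — single vapor phase.

superheated vapor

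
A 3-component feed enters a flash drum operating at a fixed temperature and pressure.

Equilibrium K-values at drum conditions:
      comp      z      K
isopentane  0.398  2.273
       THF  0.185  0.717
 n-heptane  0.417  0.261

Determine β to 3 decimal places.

β = 0.182

Material balance + equilibrium reduce to Σ zᵢ(Kᵢ−1)/(1+β(Kᵢ−1)) = 0.
g(0) = ΣzᵢKᵢ − 1 = 0.146 and g(1) = 1 − Σzᵢ/Kᵢ = -1.031, so a root lies in (0, 1).
Iterate (Newton) starting at β = 0.47:
  β = 0.470: g = -0.2156, g' = -0.807 → β = 0.203
  β = 0.203: g = -0.0154, g' = -0.739 → β = 0.182
Converged at β = 0.182.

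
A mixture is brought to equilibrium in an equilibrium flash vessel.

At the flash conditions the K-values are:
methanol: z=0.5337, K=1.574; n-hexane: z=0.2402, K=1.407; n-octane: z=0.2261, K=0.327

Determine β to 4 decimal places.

β = 0.7142

Material balance + equilibrium reduce to Σ zᵢ(Kᵢ−1)/(1+β(Kᵢ−1)) = 0.
Feasibility: ΣzᵢKᵢ = 1.2519, Σzᵢ/Kᵢ = 1.2012 — both > 1, two phases present.
Newton–Raphson from β = 0.67:
  β = 0.6700: g = 0.02095, g' = -0.4559 → β = 0.7159
  β = 0.7159: g = -0.00084, g' = -0.4936 → β = 0.7142
Converged at β = 0.7142.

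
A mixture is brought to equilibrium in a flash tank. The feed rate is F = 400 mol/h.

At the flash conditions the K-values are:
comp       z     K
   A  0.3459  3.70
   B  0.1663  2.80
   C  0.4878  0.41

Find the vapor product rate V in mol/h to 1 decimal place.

V = 264.5 mol/h

Iterate (Newton) starting at ψ = 0.39:
  ψ = 0.3900: g = 0.25697, g' = -1.0707 → ψ = 0.6300
  ψ = 0.6300: g = 0.02799, g' = -0.8941 → ψ = 0.6613
Converged at ψ = 0.6613.
Then V = ψ·F = 0.6613·400 = 264.5 mol/h and L = F − V = 135.5 mol/h.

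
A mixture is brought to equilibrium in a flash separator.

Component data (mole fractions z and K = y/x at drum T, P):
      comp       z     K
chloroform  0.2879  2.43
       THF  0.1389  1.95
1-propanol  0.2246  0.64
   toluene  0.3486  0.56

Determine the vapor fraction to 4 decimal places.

ψ = 0.5850

Rachford–Rice: g(ψ) = Σ zᵢ(Kᵢ−1)/(1+ψ(Kᵢ−1)) = 0.
Check two-phase: ΣzᵢKᵢ = 1.3094 > 1 and Σzᵢ/Kᵢ = 1.1631 > 1, so g(0) = 0.3094 > 0 and g(1) = -0.1631 < 0.
Newton iteration, ψ⁰ = 0.5:
  ψ = 0.5000: g = 0.03427, g' = -0.4120 → ψ = 0.5832
  ψ = 0.5832: g = 0.00073, g' = -0.3957 → ψ = 0.5850
Converged at ψ = 0.5850.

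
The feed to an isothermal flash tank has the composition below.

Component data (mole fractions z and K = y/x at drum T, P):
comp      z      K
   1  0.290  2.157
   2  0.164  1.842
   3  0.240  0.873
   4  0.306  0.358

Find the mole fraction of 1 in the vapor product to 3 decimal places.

y_1 = 0.404

Newton–Raphson from V/F = 0.42:
  V/F = 0.420: g = 0.0266, g' = -0.480 → V/F = 0.475
Converged at V/F = 0.475.
Compositions from xᵢ = zᵢ/(1+V/F(Kᵢ−1)), yᵢ = Kᵢxᵢ:
  1: x = 0.187, y = 0.404
  2: x = 0.117, y = 0.216
  3: x = 0.255, y = 0.223
  4: x = 0.440, y = 0.158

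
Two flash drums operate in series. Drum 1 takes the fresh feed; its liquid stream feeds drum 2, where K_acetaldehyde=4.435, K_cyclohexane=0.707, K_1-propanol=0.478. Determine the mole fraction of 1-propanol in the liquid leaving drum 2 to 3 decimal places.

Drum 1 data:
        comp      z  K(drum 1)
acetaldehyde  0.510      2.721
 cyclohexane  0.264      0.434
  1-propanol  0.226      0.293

x_1-propanol (drum 2) = 0.464

Drum 1:
Iterate (Newton) starting at ψ₁ = 0.5:
  ψ₁ = 0.500: g = 0.0162, g' = -0.871 → ψ₁ = 0.519
Converged at ψ₁ = 0.519.
Drum-1 compositions:
  acetaldehyde: x = 0.269, y = 0.733
  cyclohexane: x = 0.374, y = 0.162
  1-propanol: x = 0.357, y = 0.105
Drum-2 feed = drum-1 liquid: z₂ = (0.2695, 0.3737, 0.3568).
Drum 2:
Let ψ₂ = V/F and solve Σ zᵢ(Kᵢ−1)/(1+ψ₂(Kᵢ−1)) = 0.
g(0) = ΣzᵢKᵢ − 1 = 0.630 and g(1) = 1 − Σzᵢ/Kᵢ = -0.336, so a root lies in (0, 1).
Newton–Raphson from ψ₂ = 0.5:
  ψ₂ = 0.500: g = -0.0397, g' = -0.653 → ψ₂ = 0.439
  ψ₂ = 0.439: g = 0.0017, g' = -0.711 → ψ₂ = 0.442
Converged at ψ₂ = 0.442.
  acetaldehyde: x = 0.107, y = 0.475
  cyclohexane: x = 0.429, y = 0.303
  1-propanol: x = 0.464, y = 0.222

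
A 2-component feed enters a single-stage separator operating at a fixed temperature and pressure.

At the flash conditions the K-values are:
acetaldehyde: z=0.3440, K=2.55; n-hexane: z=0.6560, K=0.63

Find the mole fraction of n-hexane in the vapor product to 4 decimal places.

y_n-hexane = 0.5086

Rachford–Rice: g(ψ) = Σ zᵢ(Kᵢ−1)/(1+ψ(Kᵢ−1)) = 0.
Check two-phase: ΣzᵢKᵢ = 1.2905 > 1 and Σzᵢ/Kᵢ = 1.1762 > 1, so g(0) = 0.2905 > 0 and g(1) = -0.1762 < 0.
Binary case is linear: z₁(K₁−1)(1+ψ(K₂−1)) + z₂(K₂−1)(1+ψ(K₁−1)) = 0
⇒ ψ = [z₁(K₁−1)+z₂(K₂−1)] / [−(K₁−1)(K₂−1)] = 0.29048/0.57350 = 0.5065
Compositions from xᵢ = zᵢ/(1+ψ(Kᵢ−1)), yᵢ = Kᵢxᵢ:
  acetaldehyde: x = 0.1927, y = 0.4914
  n-hexane: x = 0.8073, y = 0.5086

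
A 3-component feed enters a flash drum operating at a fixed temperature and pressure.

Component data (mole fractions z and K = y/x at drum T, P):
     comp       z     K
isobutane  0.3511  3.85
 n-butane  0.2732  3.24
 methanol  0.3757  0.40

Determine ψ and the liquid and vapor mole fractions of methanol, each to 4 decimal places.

ψ = 0.8936, x_methanol = 0.8100, y_methanol = 0.3240

Rachford–Rice: g(ψ) = Σ zᵢ(Kᵢ−1)/(1+ψ(Kᵢ−1)) = 0.
Check two-phase: ΣzᵢKᵢ = 2.3872 > 1 and Σzᵢ/Kᵢ = 1.1148 > 1, so g(0) = 1.3872 > 0 and g(1) = -0.1148 < 0.
Iterate (Newton) starting at ψ = 0.5:
  ψ = 0.5000: g = 0.37927, g' = -1.0660 → ψ = 0.8558
  ψ = 0.8558: g = 0.03743, g' = -0.9736 → ψ = 0.8942
  ψ = 0.8942: g = -0.00063, g' = -1.0082 → ψ = 0.8936
Converged at ψ = 0.8936.
Compositions from xᵢ = zᵢ/(1+ψ(Kᵢ−1)), yᵢ = Kᵢxᵢ:
  isobutane: x = 0.0990, y = 0.3811
  n-butane: x = 0.0910, y = 0.2949
  methanol: x = 0.8100, y = 0.3240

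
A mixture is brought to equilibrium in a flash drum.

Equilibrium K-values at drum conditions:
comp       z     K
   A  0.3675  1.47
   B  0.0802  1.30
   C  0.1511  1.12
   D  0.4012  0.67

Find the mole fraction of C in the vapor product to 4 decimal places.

y_C = 0.1569

Let β = V/F and solve Σ zᵢ(Kᵢ−1)/(1+β(Kᵢ−1)) = 0.
g(0) = ΣzᵢKᵢ − 1 = 0.0825 and g(1) = 1 − Σzᵢ/Kᵢ = -0.0454, so a root lies in (0, 1).
Iterate (Newton) starting at β = 0.5:
  β = 0.5000: g = 0.01933, g' = -0.1233 → β = 0.6568
  β = 0.6568: g = -0.00014, g' = -0.1255 → β = 0.6557
Converged at β = 0.6557.
Compositions from xᵢ = zᵢ/(1+β(Kᵢ−1)), yᵢ = Kᵢxᵢ:
  A: x = 0.2809, y = 0.4130
  B: x = 0.0670, y = 0.0871
  C: x = 0.1401, y = 0.1569
  D: x = 0.5120, y = 0.3430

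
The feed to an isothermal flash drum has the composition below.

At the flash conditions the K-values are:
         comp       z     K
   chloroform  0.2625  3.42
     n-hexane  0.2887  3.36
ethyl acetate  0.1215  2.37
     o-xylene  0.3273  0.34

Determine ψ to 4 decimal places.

ψ = 0.8668

Rachford–Rice: g(ψ) = Σ zᵢ(Kᵢ−1)/(1+ψ(Kᵢ−1)) = 0.
Feasibility: ΣzᵢKᵢ = 2.2670, Σzᵢ/Kᵢ = 1.1766 — both > 1, two phases present.
Newton iteration, ψ⁰ = 0.7:
  ψ = 0.7000: g = 0.17616, g' = -0.9924 → ψ = 0.8775
  ψ = 0.8775: g = -0.01247, g' = -1.1801 → ψ = 0.8669
  ψ = 0.8669: g = -0.00011, g' = -1.1601 → ψ = 0.8668
Converged at ψ = 0.8668.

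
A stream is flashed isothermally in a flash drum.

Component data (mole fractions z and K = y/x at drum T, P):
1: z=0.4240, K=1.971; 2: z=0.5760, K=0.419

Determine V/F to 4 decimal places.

V/F = 0.1366

Rachford–Rice: g(V/F) = Σ zᵢ(Kᵢ−1)/(1+V/F(Kᵢ−1)) = 0.
g(0) = ΣzᵢKᵢ − 1 = 0.0770 and g(1) = 1 − Σzᵢ/Kᵢ = -0.5898, so a root lies in (0, 1).
Newton–Raphson from V/F = 0.53:
  V/F = 0.5300: g = -0.21174, g' = -0.5802 → V/F = 0.1651
  V/F = 0.1651: g = -0.01532, g' = -0.5348 → V/F = 0.1364
  V/F = 0.1364: g = 0.00009, g' = -0.5411 → V/F = 0.1366
Converged at V/F = 0.1366.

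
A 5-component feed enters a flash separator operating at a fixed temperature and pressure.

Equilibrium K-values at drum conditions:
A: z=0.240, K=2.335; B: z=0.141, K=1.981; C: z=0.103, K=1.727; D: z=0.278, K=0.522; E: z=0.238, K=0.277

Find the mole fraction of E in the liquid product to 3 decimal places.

x_E = 0.314

Rachford–Rice: g(β) = Σ zᵢ(Kᵢ−1)/(1+β(Kᵢ−1)) = 0.
g(0) = ΣzᵢKᵢ − 1 = 0.229 and g(1) = 1 − Σzᵢ/Kᵢ = -0.625, so a root lies in (0, 1).
Iterate (Newton) starting at β = 0.5:
  β = 0.500: g = -0.1043, g' = -0.659 → β = 0.342
  β = 0.342: g = -0.0038, g' = -0.623 → β = 0.336
Converged at β = 0.336.
Compositions from xᵢ = zᵢ/(1+β(Kᵢ−1)), yᵢ = Kᵢxᵢ:
  A: x = 0.166, y = 0.387
  B: x = 0.106, y = 0.210
  C: x = 0.083, y = 0.143
  D: x = 0.331, y = 0.173
  E: x = 0.314, y = 0.087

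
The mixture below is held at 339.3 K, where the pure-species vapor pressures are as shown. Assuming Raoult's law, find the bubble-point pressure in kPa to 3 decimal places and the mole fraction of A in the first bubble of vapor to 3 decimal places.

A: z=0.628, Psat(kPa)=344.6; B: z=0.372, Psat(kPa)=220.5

Pbub = 298.435 kPa, y_A = 0.725

At the bubble point ψ → 0, so ΣzᵢKᵢ = 1 with Kᵢ = Pᵢˢᵃᵗ/P ⇒ P = ΣzᵢPᵢˢᵃᵗ.
P = 0.628·344.6 + 0.372·220.5 = 298.435 kPa
yᵢ = zᵢPᵢˢᵃᵗ/P ⇒ y_A = 0.628·344.6/298.435 = 0.725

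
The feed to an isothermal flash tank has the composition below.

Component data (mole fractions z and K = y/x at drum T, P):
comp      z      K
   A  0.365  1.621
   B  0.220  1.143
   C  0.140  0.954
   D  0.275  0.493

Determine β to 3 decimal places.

β = 0.542

Material balance + equilibrium reduce to Σ zᵢ(Kᵢ−1)/(1+β(Kᵢ−1)) = 0.
g(0) = ΣzᵢKᵢ − 1 = 0.112 and g(1) = 1 − Σzᵢ/Kᵢ = -0.122, so a root lies in (0, 1).
Newton iteration, β⁰ = 0.5:
  β = 0.500: g = 0.0090, g' = -0.213 → β = 0.542
Converged at β = 0.542.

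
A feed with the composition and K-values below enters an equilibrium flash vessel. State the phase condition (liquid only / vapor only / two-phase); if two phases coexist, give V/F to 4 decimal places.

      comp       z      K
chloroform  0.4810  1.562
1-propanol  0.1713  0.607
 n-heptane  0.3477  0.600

ΣzᵢKᵢ = 1.0639; Σzᵢ/Kᵢ = 1.1696.
Both exceed 1, so a two-phase solution exists.
Iterate (Newton) starting at ψ = 0.5:
  ψ = 0.5000: g = -0.04661, g' = -0.2205 → ψ = 0.2886
  ψ = 0.2886: g = -0.00057, g' = -0.2172 → ψ = 0.2860
Converged at ψ = 0.2860.

two-phase, V/F = 0.2860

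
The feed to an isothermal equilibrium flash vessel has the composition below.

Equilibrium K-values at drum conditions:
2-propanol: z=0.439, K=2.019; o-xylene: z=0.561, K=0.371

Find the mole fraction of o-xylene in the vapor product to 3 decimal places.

Material balance + equilibrium reduce to Σ zᵢ(Kᵢ−1)/(1+β(Kᵢ−1)) = 0.
g(0) = ΣzᵢKᵢ − 1 = 0.094 and g(1) = 1 − Σzᵢ/Kᵢ = -0.730, so a root lies in (0, 1).
Binary case is linear: z₁(K₁−1)(1+β(K₂−1)) + z₂(K₂−1)(1+β(K₁−1)) = 0
⇒ β = [z₁(K₁−1)+z₂(K₂−1)] / [−(K₁−1)(K₂−1)] = 0.0945/0.6410 = 0.147
Compositions from xᵢ = zᵢ/(1+β(Kᵢ−1)), yᵢ = Kᵢxᵢ:
  2-propanol: x = 0.382, y = 0.771
  o-xylene: x = 0.618, y = 0.229

y_o-xylene = 0.229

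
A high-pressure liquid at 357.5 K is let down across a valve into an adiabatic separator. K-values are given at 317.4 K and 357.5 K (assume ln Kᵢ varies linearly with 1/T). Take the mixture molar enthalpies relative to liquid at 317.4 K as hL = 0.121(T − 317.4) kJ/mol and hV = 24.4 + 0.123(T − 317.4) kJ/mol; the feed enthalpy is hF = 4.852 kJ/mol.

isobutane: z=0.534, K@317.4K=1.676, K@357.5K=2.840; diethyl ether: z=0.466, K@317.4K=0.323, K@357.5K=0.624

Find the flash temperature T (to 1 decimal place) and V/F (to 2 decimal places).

Adiabatic flash: solve Rachford–Rice at each trial T, then check hF = ψ·hV(T) + (1−ψ)·hL(T).
  T = 317.4 K: K = (1.676, 0.323), RR gives ψ = 0.099, H_out = 2.426 kJ/mol
  T = 357.5 K: K = (2.840, 0.624), RR gives ψ = 1.000, H_out = 29.332 kJ/mol
  T = 337.4 K: K = (2.215, 0.457), RR gives ψ = 0.601, H_out = 17.098 kJ/mol
  T = 327.4 K: K = (1.935, 0.386), RR gives ψ = 0.372, H_out = 10.290 kJ/mol
  T = 322.4 K: K = (1.803, 0.354), RR gives ψ = 0.246, H_out = 6.607 kJ/mol
  T = 319.9 K: K = (1.739, 0.338), RR gives ψ = 0.176, H_out = 4.599 kJ/mol
  T = 321.1 K: K = (1.769, 0.346), RR gives ψ = 0.210, H_out = 5.580 kJ/mol
Linear interpolation between T = 319.9 (H_out = 4.599) and T = 321.1 (H_out = 5.580) on hF = 4.852 gives T ≈ 320.2 K, at which ψ = 0.18.

T = 320.2 K, V/F = 0.18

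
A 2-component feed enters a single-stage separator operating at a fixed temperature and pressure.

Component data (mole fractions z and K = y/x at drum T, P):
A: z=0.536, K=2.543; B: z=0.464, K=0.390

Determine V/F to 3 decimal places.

Material balance + equilibrium reduce to Σ zᵢ(Kᵢ−1)/(1+V/F(Kᵢ−1)) = 0.
Feasibility: ΣzᵢKᵢ = 1.544, Σzᵢ/Kᵢ = 1.401 — both > 1, two phases present.
Iterate (Newton) starting at V/F = 0.56:
  V/F = 0.560: g = 0.0138, g' = -0.766 → V/F = 0.578
Converged at V/F = 0.578.

V/F = 0.578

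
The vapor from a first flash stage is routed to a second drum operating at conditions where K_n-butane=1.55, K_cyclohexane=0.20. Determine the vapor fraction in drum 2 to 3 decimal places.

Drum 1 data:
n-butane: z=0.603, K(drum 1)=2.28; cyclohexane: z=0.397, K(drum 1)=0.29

Drum 1:
Newton–Raphson from ψ₁ = 0.5:
  ψ₁ = 0.500: g = 0.0336, g' = -0.848 → ψ₁ = 0.540
  ψ₁ = 0.540: g = -0.0004, g' = -0.872 → ψ₁ = 0.539
Converged at ψ₁ = 0.539.
Drum-1 compositions:
  n-butane: x = 0.357, y = 0.813
  cyclohexane: x = 0.643, y = 0.187
Drum-2 feed = drum-1 vapor: z₂ = (0.8135, 0.1865).
Drum 2:
Iterate (Newton) starting at ψ₂ = 0.5:
  ψ₂ = 0.500: g = 0.1022, g' = -0.483 → ψ₂ = 0.712
  ψ₂ = 0.712: g = -0.0249, g' = -0.771 → ψ₂ = 0.679
  ψ₂ = 0.679: g = -0.0011, g' = -0.703 → ψ₂ = 0.678
Converged at ψ₂ = 0.678.
  n-butane: x = 0.593, y = 0.919
  cyclohexane: x = 0.407, y = 0.081

V/F (drum 2) = 0.678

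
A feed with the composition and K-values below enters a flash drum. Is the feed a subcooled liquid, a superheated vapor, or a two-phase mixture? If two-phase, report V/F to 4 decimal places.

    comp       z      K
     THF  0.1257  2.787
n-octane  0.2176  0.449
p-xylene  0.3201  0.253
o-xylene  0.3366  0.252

subcooled liquid

ΣzᵢKᵢ = 0.6138; Σzᵢ/Kᵢ = 3.1307.
Since ΣzᵢKᵢ < 1 the mixture is below its bubble point — single liquid phase.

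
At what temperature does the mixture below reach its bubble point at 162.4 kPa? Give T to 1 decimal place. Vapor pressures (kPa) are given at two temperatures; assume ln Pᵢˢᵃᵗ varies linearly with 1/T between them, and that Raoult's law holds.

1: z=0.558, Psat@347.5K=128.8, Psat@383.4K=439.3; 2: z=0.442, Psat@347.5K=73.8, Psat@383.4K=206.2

Bubble-point temperature: ΣzᵢPᵢˢᵃᵗ(T) = P. Interpolate ln Pᵢˢᵃᵗ = aᵢ + bᵢ/T.
  T = 347.5 K: ΣzᵢPᵢˢᵃᵗ = 104.49 kPa
  T = 383.4 K: ΣzᵢPᵢˢᵃᵗ = 336.27 kPa
  T = 365.4 K: ΣzᵢPᵢˢᵃᵗ = 192.40 kPa
  T = 356.4 K: ΣzᵢPᵢˢᵃᵗ = 142.59 kPa
  T = 360.9 K: ΣzᵢPᵢˢᵃᵗ = 165.93 kPa
  T = 358.6 K: ΣzᵢPᵢˢᵃᵗ = 153.63 kPa
  T = 359.8 K: ΣzᵢPᵢˢᵃᵗ = 159.95 kPa
Interpolating between 359.8 K and 360.9 K gives T ≈ 360.3 K.

T = 360.3 K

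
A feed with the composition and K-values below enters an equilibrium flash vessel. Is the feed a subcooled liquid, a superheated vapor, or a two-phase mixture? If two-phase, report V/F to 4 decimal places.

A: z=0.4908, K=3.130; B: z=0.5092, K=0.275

ΣzᵢKᵢ = 1.6762; Σzᵢ/Kᵢ = 2.0084.
Both exceed 1, so a two-phase solution exists.
Binary case is linear: z₁(K₁−1)(1+ψ(K₂−1)) + z₂(K₂−1)(1+ψ(K₁−1)) = 0
⇒ ψ = [z₁(K₁−1)+z₂(K₂−1)] / [−(K₁−1)(K₂−1)] = 0.67623/1.54425 = 0.4379

two-phase, V/F = 0.4379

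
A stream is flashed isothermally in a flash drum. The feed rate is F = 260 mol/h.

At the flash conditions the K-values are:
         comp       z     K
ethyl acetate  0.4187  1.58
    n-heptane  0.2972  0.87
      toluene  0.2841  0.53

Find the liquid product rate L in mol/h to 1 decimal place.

Let ψ = V/F and solve Σ zᵢ(Kᵢ−1)/(1+ψ(Kᵢ−1)) = 0.
Feasibility: ΣzᵢKᵢ = 1.0707, Σzᵢ/Kᵢ = 1.1426 — both > 1, two phases present.
Iterate (Newton) starting at ψ = 0.5:
  ψ = 0.5000: g = -0.02761, g' = -0.1976 → ψ = 0.3603
  ψ = 0.3603: g = -0.00041, g' = -0.1928 → ψ = 0.3582
Converged at ψ = 0.3582.
Then V = ψ·F = 0.3582·260 = 93.1 mol/h and L = F − V = 166.9 mol/h.

L = 166.9 mol/h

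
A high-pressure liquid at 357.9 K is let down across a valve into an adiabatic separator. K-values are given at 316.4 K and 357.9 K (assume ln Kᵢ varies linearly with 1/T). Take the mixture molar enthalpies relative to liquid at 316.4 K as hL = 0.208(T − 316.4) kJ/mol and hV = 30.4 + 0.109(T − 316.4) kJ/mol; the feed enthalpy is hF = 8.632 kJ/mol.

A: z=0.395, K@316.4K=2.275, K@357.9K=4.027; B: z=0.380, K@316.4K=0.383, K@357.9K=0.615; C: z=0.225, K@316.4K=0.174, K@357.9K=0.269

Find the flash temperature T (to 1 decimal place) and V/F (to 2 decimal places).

T = 325.9 K, V/F = 0.23

Adiabatic flash: solve Rachford–Rice at each trial T, then check hF = ψ·hV(T) + (1−ψ)·hL(T).
  T = 316.4 K: K = (2.275, 0.383, 0.174), RR gives ψ = 0.093, H_out = 2.834 kJ/mol
  T = 357.9 K: K = (4.027, 0.615, 0.269), RR gives ψ = 0.537, H_out = 22.756 kJ/mol
  T = 337.1 K: K = (3.078, 0.492, 0.219), RR gives ψ = 0.349, H_out = 14.193 kJ/mol
  T = 326.8 K: K = (2.661, 0.436, 0.196), RR gives ψ = 0.237, H_out = 9.124 kJ/mol
  T = 321.6 K: K = (2.464, 0.409, 0.185), RR gives ψ = 0.170, H_out = 6.176 kJ/mol
  T = 324.2 K: K = (2.561, 0.423, 0.190), RR gives ψ = 0.205, H_out = 7.692 kJ/mol
  T = 325.5 K: K = (2.611, 0.429, 0.193), RR gives ψ = 0.221, H_out = 8.418 kJ/mol
Linear interpolation between T = 325.5 (H_out = 8.418) and T = 326.8 (H_out = 9.124) on hF = 8.632 gives T ≈ 325.9 K, at which ψ = 0.23.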